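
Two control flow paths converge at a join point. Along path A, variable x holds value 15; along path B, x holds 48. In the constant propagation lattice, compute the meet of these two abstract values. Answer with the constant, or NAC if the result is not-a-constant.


Meet operation: if both paths give the same constant, result is that constant; if they differ, result is NAC (not-a-constant).
Path A: 15, Path B: 48 -> differ
Result: not-a-constant -> NAC

NAC


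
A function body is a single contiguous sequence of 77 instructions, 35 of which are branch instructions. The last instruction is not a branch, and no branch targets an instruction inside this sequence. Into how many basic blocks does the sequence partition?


With no in-sequence branch targets, the leaders are the first instruction plus the instruction after each branch.
Number of basic blocks = branches + 1
= 35 + 1 = 36

36


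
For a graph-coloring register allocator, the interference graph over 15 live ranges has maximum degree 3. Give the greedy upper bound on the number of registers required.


Greedy coloring never needs more than (max_degree + 1) colors: when coloring a vertex, at most max_degree neighbors are already colored.
Upper bound = 3 + 1 = 4

4


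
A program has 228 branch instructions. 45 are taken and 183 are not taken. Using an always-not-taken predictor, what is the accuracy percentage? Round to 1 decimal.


Predictor: always-not-taken
Correct predictions = 183
Accuracy = 183 / 228 * 100 = 80.3%

80.3


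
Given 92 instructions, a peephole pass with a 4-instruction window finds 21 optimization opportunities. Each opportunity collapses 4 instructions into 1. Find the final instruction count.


Each match removes 3 instructions.
Total removed = 21 * 3 = 63
Remaining = 92 - 63 = 29

29


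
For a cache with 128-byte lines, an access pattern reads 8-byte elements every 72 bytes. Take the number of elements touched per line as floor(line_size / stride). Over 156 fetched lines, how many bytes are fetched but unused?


Elements per line = floor(128 / 72) = 1
Bytes used per line = 1 * 8 = 8
Wasted per line = 128 - 8 = 120
Total wasted = 120 * 156 = 18720

18720


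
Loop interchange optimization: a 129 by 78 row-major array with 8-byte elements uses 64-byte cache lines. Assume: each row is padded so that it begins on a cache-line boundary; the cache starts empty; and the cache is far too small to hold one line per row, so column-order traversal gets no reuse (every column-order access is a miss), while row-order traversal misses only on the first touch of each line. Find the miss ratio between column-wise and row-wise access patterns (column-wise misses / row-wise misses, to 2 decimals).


Each row occupies 78 * 8 = 624 bytes and starts on a line boundary, so it spans ceil(624 / 64) = 10 cache lines.
Row-major traversal misses (one per line touched): 129 * ceil(78 * 8 / 64) = 1290
Column-major traversal misses (no reuse, every access misses): 129 * 78 = 10062
Ratio = 10062 / 1290 = 7.8

7.8


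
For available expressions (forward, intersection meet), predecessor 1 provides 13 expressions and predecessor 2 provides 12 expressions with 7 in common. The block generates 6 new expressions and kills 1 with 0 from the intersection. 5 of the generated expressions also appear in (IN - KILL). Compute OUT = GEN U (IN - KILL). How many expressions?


IN = intersection of predecessors = 7
IN - KILL = 7 - 0 = 7
|OUT| = |GEN| + |IN - KILL| - |GEN ∩ (IN - KILL)| = 6 + 7 - 5 = 8

8


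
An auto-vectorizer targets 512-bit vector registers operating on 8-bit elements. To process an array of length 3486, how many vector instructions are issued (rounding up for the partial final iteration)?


Width = 512 / 8 = 64 elements per vector op
Iterations = ceil(3486 / 64) = 55

55


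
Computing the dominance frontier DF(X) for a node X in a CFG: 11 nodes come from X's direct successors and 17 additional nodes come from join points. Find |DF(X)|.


DF(X) = direct successor contributions + join point contributions
= 11 + 17 = 28

28


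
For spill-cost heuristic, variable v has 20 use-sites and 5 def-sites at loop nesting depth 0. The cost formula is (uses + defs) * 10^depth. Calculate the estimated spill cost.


uses + defs = 20 + 5 = 25
10^0 = 1
Spill cost = 25 * 1 = 25

25


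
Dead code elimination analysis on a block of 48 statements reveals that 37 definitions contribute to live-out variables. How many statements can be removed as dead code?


Dead code = total statements - live definitions
= 48 - 37 = 11

11


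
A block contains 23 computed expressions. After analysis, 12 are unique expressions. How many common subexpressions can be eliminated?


CSE count = total expressions - unique expressions
= 23 - 12 = 11

11


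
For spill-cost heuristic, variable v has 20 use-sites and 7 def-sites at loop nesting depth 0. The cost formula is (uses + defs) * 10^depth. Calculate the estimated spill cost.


uses + defs = 20 + 7 = 27
10^0 = 1
Spill cost = 27 * 1 = 27

27


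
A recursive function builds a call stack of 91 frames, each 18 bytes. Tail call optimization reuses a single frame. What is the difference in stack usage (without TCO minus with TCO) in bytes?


Without TCO: 91 * 18 = 1638 bytes
With TCO: reuse 1 frame = 18 bytes
Savings = 1638 - 18 = 1620

1620


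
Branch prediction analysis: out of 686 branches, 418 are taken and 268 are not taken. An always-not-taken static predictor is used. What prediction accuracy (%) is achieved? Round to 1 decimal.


Predictor: always-not-taken
Correct predictions = 268
Accuracy = 268 / 686 * 100 = 39.1%

39.1


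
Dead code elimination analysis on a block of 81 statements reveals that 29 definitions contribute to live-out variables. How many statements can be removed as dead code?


Dead code = total statements - live definitions
= 81 - 29 = 52

52


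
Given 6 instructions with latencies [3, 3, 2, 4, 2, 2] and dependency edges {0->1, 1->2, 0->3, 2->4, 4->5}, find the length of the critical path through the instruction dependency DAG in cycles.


Compute longest path through dependency graph: dist(Ik) = max over predecessors of dist + latency(Ik).
dist(I0) = latency 3 = 3
dist(I1) = dist(I0) + 3 = 3 + 3 = 6
dist(I2) = dist(I1) + 2 = 6 + 2 = 8
dist(I3) = dist(I0) + 4 = 3 + 4 = 7
dist(I4) = dist(I2) + 2 = 8 + 2 = 10
dist(I5) = dist(I4) + 2 = 10 + 2 = 12
Critical path = max dist = 12

12


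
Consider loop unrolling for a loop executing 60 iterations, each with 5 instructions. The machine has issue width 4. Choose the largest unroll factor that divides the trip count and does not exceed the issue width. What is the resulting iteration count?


Largest divisor of 60 <= 4 is 4
New iterations = 60 / 4 = 15

15


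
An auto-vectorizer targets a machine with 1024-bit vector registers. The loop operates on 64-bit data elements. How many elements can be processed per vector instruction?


Width = SIMD bits / data type bits
= 1024 / 64 = 16

16


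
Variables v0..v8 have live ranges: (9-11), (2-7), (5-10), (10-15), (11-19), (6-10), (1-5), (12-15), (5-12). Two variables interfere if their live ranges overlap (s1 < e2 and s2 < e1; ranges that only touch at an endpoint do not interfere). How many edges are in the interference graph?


Check all pairs for overlapping intervals.
Two intervals (s1,e1) and (s2,e2) overlap if s1 < e2 and s2 < e1.
v0 (9-11) vs v1..v8: overlaps v2, v3, v5, v8 -> 4
v1 (2-7) vs v2..v8: overlaps v2, v5, v6, v8 -> 4
v2 (5-10) vs v3..v8: overlaps v5, v8 -> 2
v3 (10-15) vs v4..v8: overlaps v4, v7, v8 -> 3
v4 (11-19) vs v5..v8: overlaps v7, v8 -> 2
v5 (6-10) vs v6..v8: overlaps v8 -> 1
v6 (1-5) vs v7..v8: overlaps none -> 0
v7 (12-15) vs v8: overlaps none -> 0
Total overlapping pairs = 4 + 4 + 2 + 3 + 2 + 1 + 0 + 0 = 16

16


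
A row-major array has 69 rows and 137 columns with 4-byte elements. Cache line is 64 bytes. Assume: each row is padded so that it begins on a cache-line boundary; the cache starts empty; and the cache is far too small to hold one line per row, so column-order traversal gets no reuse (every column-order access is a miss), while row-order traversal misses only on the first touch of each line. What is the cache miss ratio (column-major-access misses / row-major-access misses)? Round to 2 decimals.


Each row occupies 137 * 4 = 548 bytes and starts on a line boundary, so it spans ceil(548 / 64) = 9 cache lines.
Row-major traversal misses (one per line touched): 69 * ceil(137 * 4 / 64) = 621
Column-major traversal misses (no reuse, every access misses): 69 * 137 = 9453
Ratio = 9453 / 621 = 15.22

15.22


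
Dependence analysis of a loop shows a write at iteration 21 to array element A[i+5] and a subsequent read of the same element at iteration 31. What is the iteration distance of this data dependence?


Distance = read iteration - write iteration
= 31 - 21 = 10

10


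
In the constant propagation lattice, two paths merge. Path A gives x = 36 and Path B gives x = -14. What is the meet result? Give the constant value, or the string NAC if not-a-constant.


Meet operation: if both paths give the same constant, result is that constant; if they differ, result is NAC (not-a-constant).
Path A: 36, Path B: -14 -> differ
Result: not-a-constant -> NAC

NAC


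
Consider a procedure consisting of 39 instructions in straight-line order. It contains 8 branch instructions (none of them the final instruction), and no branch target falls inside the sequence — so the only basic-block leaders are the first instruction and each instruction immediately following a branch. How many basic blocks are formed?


With no in-sequence branch targets, the leaders are the first instruction plus the instruction after each branch.
Number of basic blocks = branches + 1
= 8 + 1 = 9

9


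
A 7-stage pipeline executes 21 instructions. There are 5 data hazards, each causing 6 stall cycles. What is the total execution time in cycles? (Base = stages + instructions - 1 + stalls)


Base cycles = 7 + 21 - 1 = 27
Total stalls = 5 * 6 = 30
Total = 27 + 30 = 57

57


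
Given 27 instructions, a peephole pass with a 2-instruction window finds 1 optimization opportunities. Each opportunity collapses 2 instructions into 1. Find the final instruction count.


Each match removes 1 instructions.
Total removed = 1 * 1 = 1
Remaining = 27 - 1 = 26

26


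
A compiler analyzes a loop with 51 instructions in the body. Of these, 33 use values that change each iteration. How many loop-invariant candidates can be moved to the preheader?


Invariant candidates = total - loop-dependent
= 51 - 33 = 18

18


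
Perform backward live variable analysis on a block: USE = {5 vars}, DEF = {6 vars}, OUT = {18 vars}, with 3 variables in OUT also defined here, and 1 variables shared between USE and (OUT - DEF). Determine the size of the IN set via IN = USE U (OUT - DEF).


OUT - DEF: 18 - 3 = 15
|IN| = |USE| + |OUT - DEF| - |USE ∩ (OUT - DEF)| = 5 + 15 - 1 = 19

19


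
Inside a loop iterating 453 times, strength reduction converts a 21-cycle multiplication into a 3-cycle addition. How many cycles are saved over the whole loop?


Per-iteration saving = 21 - 3 = 18
Total saved = 453 * 18 = 8154

8154


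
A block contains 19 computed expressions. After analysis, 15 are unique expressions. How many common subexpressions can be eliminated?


CSE count = total expressions - unique expressions
= 19 - 15 = 4

4


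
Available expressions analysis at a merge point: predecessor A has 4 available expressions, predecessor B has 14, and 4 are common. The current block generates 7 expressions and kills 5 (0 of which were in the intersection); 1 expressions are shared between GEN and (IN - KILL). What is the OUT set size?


IN = intersection of predecessors = 4
IN - KILL = 4 - 0 = 4
|OUT| = |GEN| + |IN - KILL| - |GEN ∩ (IN - KILL)| = 7 + 4 - 1 = 10

10


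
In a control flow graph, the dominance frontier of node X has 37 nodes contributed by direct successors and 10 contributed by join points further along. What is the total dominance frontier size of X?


DF(X) = direct successor contributions + join point contributions
= 37 + 10 = 47

47


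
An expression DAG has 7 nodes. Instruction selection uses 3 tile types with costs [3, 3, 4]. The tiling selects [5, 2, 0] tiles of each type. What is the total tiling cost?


Total cost = sum(count_i * cost_i)
= 5*3 + 2*3 + 0*4
= 21

21


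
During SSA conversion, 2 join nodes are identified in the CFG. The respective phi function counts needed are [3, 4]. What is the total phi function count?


Total phi functions = sum of phi functions at each join node
= 3 + 4 = 7

7


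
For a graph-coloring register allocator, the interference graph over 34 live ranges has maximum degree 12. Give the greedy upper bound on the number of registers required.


Greedy coloring never needs more than (max_degree + 1) colors: when coloring a vertex, at most max_degree neighbors are already colored.
Upper bound = 12 + 1 = 13

13


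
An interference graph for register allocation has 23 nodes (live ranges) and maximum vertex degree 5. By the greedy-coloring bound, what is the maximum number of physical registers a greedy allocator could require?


Greedy coloring never needs more than (max_degree + 1) colors: when coloring a vertex, at most max_degree neighbors are already colored.
Upper bound = 5 + 1 = 6

6


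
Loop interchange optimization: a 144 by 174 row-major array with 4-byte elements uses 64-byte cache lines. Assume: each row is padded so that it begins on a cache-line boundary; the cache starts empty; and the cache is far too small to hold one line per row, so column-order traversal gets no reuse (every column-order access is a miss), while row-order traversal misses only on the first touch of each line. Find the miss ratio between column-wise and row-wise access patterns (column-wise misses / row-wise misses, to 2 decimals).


Each row occupies 174 * 4 = 696 bytes and starts on a line boundary, so it spans ceil(696 / 64) = 11 cache lines.
Row-major traversal misses (one per line touched): 144 * ceil(174 * 4 / 64) = 1584
Column-major traversal misses (no reuse, every access misses): 144 * 174 = 25056
Ratio = 25056 / 1584 = 15.82

15.82


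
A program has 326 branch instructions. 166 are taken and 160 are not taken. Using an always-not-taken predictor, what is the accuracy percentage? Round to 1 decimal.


Predictor: always-not-taken
Correct predictions = 160
Accuracy = 160 / 326 * 100 = 49.1%

49.1


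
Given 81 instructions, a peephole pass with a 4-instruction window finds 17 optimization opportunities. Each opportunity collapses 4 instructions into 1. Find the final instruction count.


Each match removes 3 instructions.
Total removed = 17 * 3 = 51
Remaining = 81 - 51 = 30

30


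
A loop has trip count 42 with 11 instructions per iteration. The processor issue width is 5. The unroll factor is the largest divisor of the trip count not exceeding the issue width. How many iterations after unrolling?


Largest divisor of 42 <= 5 is 3
New iterations = 42 / 3 = 14

14


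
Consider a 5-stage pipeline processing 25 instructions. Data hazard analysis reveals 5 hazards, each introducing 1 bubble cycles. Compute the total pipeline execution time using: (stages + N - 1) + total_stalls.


Base cycles = 5 + 25 - 1 = 29
Total stalls = 5 * 1 = 5
Total = 29 + 5 = 34

34


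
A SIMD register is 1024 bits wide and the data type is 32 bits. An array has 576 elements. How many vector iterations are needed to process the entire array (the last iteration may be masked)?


Width = 1024 / 32 = 32 elements per vector op
Iterations = ceil(576 / 32) = 18

18


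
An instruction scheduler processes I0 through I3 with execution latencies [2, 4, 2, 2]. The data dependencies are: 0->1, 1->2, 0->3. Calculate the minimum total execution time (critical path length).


Compute longest path through dependency graph: dist(Ik) = max over predecessors of dist + latency(Ik).
dist(I0) = latency 2 = 2
dist(I1) = dist(I0) + 4 = 2 + 4 = 6
dist(I2) = dist(I1) + 2 = 6 + 2 = 8
dist(I3) = dist(I0) + 2 = 2 + 2 = 4
Critical path = max dist = 8

8


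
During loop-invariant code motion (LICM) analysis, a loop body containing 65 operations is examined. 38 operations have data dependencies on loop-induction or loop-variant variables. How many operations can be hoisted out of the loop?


Invariant candidates = total - loop-dependent
= 65 - 38 = 27

27


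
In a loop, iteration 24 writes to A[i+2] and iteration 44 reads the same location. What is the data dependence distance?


Distance = read iteration - write iteration
= 44 - 24 = 20

20


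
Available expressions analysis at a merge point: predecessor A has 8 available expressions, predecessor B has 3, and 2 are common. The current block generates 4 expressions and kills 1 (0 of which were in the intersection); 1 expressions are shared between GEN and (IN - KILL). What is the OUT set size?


IN = intersection of predecessors = 2
IN - KILL = 2 - 0 = 2
|OUT| = |GEN| + |IN - KILL| - |GEN ∩ (IN - KILL)| = 4 + 2 - 1 = 5

5


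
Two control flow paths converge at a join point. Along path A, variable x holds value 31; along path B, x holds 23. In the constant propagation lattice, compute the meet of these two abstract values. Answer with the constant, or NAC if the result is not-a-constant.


Meet operation: if both paths give the same constant, result is that constant; if they differ, result is NAC (not-a-constant).
Path A: 31, Path B: 23 -> differ
Result: not-a-constant -> NAC

NAC


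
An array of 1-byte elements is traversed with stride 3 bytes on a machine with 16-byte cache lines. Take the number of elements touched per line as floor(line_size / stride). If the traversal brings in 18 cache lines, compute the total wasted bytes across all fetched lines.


Elements per line = floor(16 / 3) = 5
Bytes used per line = 5 * 1 = 5
Wasted per line = 16 - 5 = 11
Total wasted = 11 * 18 = 198

198


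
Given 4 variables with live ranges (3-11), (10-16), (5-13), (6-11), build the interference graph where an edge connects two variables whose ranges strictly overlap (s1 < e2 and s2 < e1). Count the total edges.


Check all pairs for overlapping intervals.
Two intervals (s1,e1) and (s2,e2) overlap if s1 < e2 and s2 < e1.
v0 (3-11) vs v1..v3: overlaps v1, v2, v3 -> 3
v1 (10-16) vs v2..v3: overlaps v2, v3 -> 2
v2 (5-13) vs v3: overlaps v3 -> 1
Total overlapping pairs = 3 + 2 + 1 = 6

6


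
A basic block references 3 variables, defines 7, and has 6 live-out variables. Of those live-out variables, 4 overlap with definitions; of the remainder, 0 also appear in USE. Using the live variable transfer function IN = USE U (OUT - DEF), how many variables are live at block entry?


OUT - DEF: 6 - 4 = 2
|IN| = |USE| + |OUT - DEF| - |USE ∩ (OUT - DEF)| = 3 + 2 - 0 = 5

5


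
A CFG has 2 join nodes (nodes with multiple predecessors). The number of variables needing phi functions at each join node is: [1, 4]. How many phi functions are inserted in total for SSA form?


Total phi functions = sum of phi functions at each join node
= 1 + 4 = 5

5


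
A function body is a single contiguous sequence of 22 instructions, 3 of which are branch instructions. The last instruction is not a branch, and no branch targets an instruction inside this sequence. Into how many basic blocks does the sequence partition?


With no in-sequence branch targets, the leaders are the first instruction plus the instruction after each branch.
Number of basic blocks = branches + 1
= 3 + 1 = 4

4


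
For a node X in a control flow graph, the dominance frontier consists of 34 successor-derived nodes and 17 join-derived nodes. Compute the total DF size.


DF(X) = direct successor contributions + join point contributions
= 34 + 17 = 51

51


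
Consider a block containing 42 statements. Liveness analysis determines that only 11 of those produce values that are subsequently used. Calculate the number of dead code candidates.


Dead code = total statements - live definitions
= 42 - 11 = 31

31


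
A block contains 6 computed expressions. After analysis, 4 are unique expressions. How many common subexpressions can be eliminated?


CSE count = total expressions - unique expressions
= 6 - 4 = 2

2


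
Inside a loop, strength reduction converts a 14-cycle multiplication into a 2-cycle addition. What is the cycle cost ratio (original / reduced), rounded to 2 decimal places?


Ratio = mult_cost / add_cost = 14 / 2 = 7.0

7.0


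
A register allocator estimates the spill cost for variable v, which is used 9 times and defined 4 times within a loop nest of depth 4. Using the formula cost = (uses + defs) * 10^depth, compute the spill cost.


uses + defs = 9 + 4 = 13
10^4 = 10000
Spill cost = 13 * 10000 = 130000

130000


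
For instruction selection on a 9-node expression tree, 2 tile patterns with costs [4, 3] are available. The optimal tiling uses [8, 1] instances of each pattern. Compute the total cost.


Total cost = sum(count_i * cost_i)
= 8*4 + 1*3
= 35

35


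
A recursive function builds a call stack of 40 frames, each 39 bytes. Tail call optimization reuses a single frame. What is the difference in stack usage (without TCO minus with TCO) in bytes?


Without TCO: 40 * 39 = 1560 bytes
With TCO: reuse 1 frame = 39 bytes
Savings = 1560 - 39 = 1521

1521


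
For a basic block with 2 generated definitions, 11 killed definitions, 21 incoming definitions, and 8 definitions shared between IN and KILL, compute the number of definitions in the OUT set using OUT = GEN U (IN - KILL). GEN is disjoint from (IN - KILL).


IN - KILL: 21 - 8 = 13 surviving definitions
OUT = GEN + surviving = 2 + 13 = 15

15


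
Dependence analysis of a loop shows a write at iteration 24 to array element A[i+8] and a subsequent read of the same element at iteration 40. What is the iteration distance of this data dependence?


Distance = read iteration - write iteration
= 40 - 24 = 16

16


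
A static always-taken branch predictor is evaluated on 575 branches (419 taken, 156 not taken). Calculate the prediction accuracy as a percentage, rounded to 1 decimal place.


Predictor: always-taken
Correct predictions = 419
Accuracy = 419 / 575 * 100 = 72.9%

72.9


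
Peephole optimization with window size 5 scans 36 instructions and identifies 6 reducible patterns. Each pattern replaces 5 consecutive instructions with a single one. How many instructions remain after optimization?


Each match removes 4 instructions.
Total removed = 6 * 4 = 24
Remaining = 36 - 24 = 12

12


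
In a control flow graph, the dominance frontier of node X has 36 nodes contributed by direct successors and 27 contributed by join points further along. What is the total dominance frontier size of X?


DF(X) = direct successor contributions + join point contributions
= 36 + 27 = 63

63


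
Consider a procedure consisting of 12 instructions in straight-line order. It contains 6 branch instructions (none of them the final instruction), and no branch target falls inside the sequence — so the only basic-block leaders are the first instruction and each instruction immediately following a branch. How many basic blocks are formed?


With no in-sequence branch targets, the leaders are the first instruction plus the instruction after each branch.
Number of basic blocks = branches + 1
= 6 + 1 = 7

7


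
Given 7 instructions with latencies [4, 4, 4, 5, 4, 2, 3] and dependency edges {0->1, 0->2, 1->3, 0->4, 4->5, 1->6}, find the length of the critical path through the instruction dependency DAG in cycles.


Compute longest path through dependency graph: dist(Ik) = max over predecessors of dist + latency(Ik).
dist(I0) = latency 4 = 4
dist(I1) = dist(I0) + 4 = 4 + 4 = 8
dist(I2) = dist(I0) + 4 = 4 + 4 = 8
dist(I3) = dist(I1) + 5 = 8 + 5 = 13
dist(I4) = dist(I0) + 4 = 4 + 4 = 8
dist(I5) = dist(I4) + 2 = 8 + 2 = 10
dist(I6) = dist(I1) + 3 = 8 + 3 = 11
Critical path = max dist = 13

13


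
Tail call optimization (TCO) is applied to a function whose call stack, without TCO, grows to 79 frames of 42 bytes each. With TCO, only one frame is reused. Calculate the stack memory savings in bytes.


Without TCO: 79 * 42 = 3318 bytes
With TCO: reuse 1 frame = 42 bytes
Savings = 3318 - 42 = 3276

3276


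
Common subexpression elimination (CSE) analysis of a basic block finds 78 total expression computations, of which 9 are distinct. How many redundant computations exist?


CSE count = total expressions - unique expressions
= 78 - 9 = 69

69


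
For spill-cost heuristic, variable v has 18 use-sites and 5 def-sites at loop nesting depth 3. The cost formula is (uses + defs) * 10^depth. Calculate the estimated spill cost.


uses + defs = 18 + 5 = 23
10^3 = 1000
Spill cost = 23 * 1000 = 23000

23000


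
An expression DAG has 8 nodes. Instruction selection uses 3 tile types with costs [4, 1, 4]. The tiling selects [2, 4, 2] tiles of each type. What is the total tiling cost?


Total cost = sum(count_i * cost_i)
= 2*4 + 4*1 + 2*4
= 20

20


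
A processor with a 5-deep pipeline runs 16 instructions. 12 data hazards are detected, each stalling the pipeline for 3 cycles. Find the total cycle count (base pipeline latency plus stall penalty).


Base cycles = 5 + 16 - 1 = 20
Total stalls = 12 * 3 = 36
Total = 20 + 36 = 56

56


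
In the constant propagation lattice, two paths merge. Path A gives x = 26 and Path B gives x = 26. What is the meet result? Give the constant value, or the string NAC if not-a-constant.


Meet operation: if both paths give the same constant, result is that constant; if they differ, result is NAC (not-a-constant).
Path A: 26, Path B: 26 -> equal
Result: constant -> 26

26


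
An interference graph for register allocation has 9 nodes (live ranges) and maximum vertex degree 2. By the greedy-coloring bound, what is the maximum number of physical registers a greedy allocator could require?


Greedy coloring never needs more than (max_degree + 1) colors: when coloring a vertex, at most max_degree neighbors are already colored.
Upper bound = 2 + 1 = 3

3


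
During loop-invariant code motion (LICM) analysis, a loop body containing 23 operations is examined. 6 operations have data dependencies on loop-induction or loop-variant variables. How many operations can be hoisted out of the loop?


Invariant candidates = total - loop-dependent
= 23 - 6 = 17

17


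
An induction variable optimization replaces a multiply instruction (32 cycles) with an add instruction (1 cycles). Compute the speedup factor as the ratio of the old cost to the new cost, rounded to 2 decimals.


Ratio = mult_cost / add_cost = 32 / 1 = 32.0

32.0


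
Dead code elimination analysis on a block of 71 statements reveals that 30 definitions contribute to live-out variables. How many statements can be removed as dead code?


Dead code = total statements - live definitions
= 71 - 30 = 41

41


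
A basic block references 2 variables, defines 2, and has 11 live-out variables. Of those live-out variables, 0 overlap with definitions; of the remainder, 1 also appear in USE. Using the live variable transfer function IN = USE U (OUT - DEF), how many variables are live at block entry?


OUT - DEF: 11 - 0 = 11
|IN| = |USE| + |OUT - DEF| - |USE ∩ (OUT - DEF)| = 2 + 11 - 1 = 12

12


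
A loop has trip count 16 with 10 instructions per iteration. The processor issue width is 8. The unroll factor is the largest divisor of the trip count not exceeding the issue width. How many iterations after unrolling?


Largest divisor of 16 <= 8 is 8
New iterations = 16 / 8 = 2

2


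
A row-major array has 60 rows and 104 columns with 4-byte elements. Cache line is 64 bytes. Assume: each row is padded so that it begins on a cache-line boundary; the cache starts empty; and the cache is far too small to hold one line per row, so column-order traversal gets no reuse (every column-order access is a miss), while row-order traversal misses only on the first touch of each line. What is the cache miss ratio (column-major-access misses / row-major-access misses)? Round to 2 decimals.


Each row occupies 104 * 4 = 416 bytes and starts on a line boundary, so it spans ceil(416 / 64) = 7 cache lines.
Row-major traversal misses (one per line touched): 60 * ceil(104 * 4 / 64) = 420
Column-major traversal misses (no reuse, every access misses): 60 * 104 = 6240
Ratio = 6240 / 420 = 14.86

14.86


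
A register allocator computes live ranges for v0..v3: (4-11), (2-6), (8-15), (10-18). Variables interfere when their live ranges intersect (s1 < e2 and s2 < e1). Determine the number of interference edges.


Check all pairs for overlapping intervals.
Two intervals (s1,e1) and (s2,e2) overlap if s1 < e2 and s2 < e1.
v0 (4-11) vs v1..v3: overlaps v1, v2, v3 -> 3
v1 (2-6) vs v2..v3: overlaps none -> 0
v2 (8-15) vs v3: overlaps v3 -> 1
Total overlapping pairs = 3 + 0 + 1 = 4

4


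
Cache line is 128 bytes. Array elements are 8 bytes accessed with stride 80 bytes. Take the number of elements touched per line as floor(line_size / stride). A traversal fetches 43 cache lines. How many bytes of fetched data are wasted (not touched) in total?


Elements per line = floor(128 / 80) = 1
Bytes used per line = 1 * 8 = 8
Wasted per line = 128 - 8 = 120
Total wasted = 120 * 43 = 5160

5160


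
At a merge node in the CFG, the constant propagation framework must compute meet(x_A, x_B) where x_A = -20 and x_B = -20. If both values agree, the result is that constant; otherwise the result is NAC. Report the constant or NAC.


Meet operation: if both paths give the same constant, result is that constant; if they differ, result is NAC (not-a-constant).
Path A: -20, Path B: -20 -> equal
Result: constant -> -20

-20


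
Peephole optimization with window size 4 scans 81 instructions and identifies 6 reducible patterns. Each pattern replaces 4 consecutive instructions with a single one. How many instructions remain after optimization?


Each match removes 3 instructions.
Total removed = 6 * 3 = 18
Remaining = 81 - 18 = 63

63


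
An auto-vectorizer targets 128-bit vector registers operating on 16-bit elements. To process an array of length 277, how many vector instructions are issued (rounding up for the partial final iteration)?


Width = 128 / 16 = 8 elements per vector op
Iterations = ceil(277 / 8) = 35

35


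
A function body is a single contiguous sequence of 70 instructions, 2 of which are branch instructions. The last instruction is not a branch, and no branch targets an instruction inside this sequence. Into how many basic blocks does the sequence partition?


With no in-sequence branch targets, the leaders are the first instruction plus the instruction after each branch.
Number of basic blocks = branches + 1
= 2 + 1 = 3

3


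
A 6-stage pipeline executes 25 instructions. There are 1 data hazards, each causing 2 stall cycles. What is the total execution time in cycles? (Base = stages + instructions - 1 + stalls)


Base cycles = 6 + 25 - 1 = 30
Total stalls = 1 * 2 = 2
Total = 30 + 2 = 32

32


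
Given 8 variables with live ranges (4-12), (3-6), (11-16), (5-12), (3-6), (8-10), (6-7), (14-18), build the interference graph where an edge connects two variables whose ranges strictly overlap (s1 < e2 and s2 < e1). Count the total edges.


Check all pairs for overlapping intervals.
Two intervals (s1,e1) and (s2,e2) overlap if s1 < e2 and s2 < e1.
v0 (4-12) vs v1..v7: overlaps v1, v2, v3, v4, v5, v6 -> 6
v1 (3-6) vs v2..v7: overlaps v3, v4 -> 2
v2 (11-16) vs v3..v7: overlaps v3, v7 -> 2
v3 (5-12) vs v4..v7: overlaps v4, v5, v6 -> 3
v4 (3-6) vs v5..v7: overlaps none -> 0
v5 (8-10) vs v6..v7: overlaps none -> 0
v6 (6-7) vs v7: overlaps none -> 0
Total overlapping pairs = 6 + 2 + 2 + 3 + 0 + 0 + 0 = 13

13


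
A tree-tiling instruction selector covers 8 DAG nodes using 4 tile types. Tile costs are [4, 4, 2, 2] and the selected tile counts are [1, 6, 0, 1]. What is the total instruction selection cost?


Total cost = sum(count_i * cost_i)
= 1*4 + 6*4 + 0*2 + 1*2
= 30

30


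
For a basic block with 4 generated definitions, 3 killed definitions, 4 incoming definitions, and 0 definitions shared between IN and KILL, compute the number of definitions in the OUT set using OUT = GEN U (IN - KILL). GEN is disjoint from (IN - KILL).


IN - KILL: 4 - 0 = 4 surviving definitions
OUT = GEN + surviving = 4 + 4 = 8

8


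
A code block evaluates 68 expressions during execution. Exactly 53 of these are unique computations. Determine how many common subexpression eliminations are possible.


CSE count = total expressions - unique expressions
= 68 - 53 = 15

15


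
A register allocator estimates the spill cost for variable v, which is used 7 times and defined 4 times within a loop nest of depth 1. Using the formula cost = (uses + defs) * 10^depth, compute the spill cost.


uses + defs = 7 + 4 = 11
10^1 = 10
Spill cost = 11 * 10 = 110

110


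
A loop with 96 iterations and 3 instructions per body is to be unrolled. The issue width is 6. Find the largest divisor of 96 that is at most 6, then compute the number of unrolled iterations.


Largest divisor of 96 <= 6 is 6
New iterations = 96 / 6 = 16

16


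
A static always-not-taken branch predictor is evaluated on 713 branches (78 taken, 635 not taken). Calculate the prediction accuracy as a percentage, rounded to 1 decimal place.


Predictor: always-not-taken
Correct predictions = 635
Accuracy = 635 / 713 * 100 = 89.1%

89.1


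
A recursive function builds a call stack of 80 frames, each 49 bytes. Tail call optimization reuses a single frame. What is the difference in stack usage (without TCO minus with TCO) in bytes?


Without TCO: 80 * 49 = 3920 bytes
With TCO: reuse 1 frame = 49 bytes
Savings = 3920 - 49 = 3871

3871


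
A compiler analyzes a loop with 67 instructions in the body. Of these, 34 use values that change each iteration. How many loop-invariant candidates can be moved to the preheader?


Invariant candidates = total - loop-dependent
= 67 - 34 = 33

33


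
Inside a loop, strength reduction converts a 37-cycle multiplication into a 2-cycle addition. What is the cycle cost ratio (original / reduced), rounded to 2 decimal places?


Ratio = mult_cost / add_cost = 37 / 2 = 18.5

18.5


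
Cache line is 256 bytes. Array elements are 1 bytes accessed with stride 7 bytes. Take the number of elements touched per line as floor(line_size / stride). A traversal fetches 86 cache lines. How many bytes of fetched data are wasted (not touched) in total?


Elements per line = floor(256 / 7) = 36
Bytes used per line = 36 * 1 = 36
Wasted per line = 256 - 36 = 220
Total wasted = 220 * 86 = 18920

18920


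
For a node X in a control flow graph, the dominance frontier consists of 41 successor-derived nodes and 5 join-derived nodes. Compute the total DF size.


DF(X) = direct successor contributions + join point contributions
= 41 + 5 = 46

46


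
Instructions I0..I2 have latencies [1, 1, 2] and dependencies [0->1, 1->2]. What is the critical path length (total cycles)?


Compute longest path through dependency graph: dist(Ik) = max over predecessors of dist + latency(Ik).
dist(I0) = latency 1 = 1
dist(I1) = dist(I0) + 1 = 1 + 1 = 2
dist(I2) = dist(I1) + 2 = 2 + 2 = 4
Critical path = max dist = 4

4


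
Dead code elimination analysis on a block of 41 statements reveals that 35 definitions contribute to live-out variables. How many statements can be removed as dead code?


Dead code = total statements - live definitions
= 41 - 35 = 6

6


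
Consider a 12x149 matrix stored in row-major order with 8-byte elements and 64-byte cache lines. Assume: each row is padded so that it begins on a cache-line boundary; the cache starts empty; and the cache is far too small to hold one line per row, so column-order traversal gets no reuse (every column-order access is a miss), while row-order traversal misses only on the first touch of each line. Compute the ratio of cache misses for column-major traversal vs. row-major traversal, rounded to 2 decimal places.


Each row occupies 149 * 8 = 1192 bytes and starts on a line boundary, so it spans ceil(1192 / 64) = 19 cache lines.
Row-major traversal misses (one per line touched): 12 * ceil(149 * 8 / 64) = 228
Column-major traversal misses (no reuse, every access misses): 12 * 149 = 1788
Ratio = 1788 / 228 = 7.84

7.84


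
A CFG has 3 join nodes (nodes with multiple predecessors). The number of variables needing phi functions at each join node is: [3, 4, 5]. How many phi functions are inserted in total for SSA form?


Total phi functions = sum of phi functions at each join node
= 3 + 4 + 5 = 12

12


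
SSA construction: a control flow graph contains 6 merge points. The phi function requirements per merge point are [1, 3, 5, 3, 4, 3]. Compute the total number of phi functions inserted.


Total phi functions = sum of phi functions at each join node
= 1 + 3 + 5 + 3 + 4 + 3 = 19

19


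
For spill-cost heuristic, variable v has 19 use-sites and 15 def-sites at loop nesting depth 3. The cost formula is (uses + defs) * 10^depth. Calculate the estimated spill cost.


uses + defs = 19 + 15 = 34
10^3 = 1000
Spill cost = 34 * 1000 = 34000

34000


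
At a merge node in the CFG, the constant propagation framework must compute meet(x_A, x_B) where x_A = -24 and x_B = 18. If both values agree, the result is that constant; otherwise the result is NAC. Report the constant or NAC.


Meet operation: if both paths give the same constant, result is that constant; if they differ, result is NAC (not-a-constant).
Path A: -24, Path B: 18 -> differ
Result: not-a-constant -> NAC

NAC


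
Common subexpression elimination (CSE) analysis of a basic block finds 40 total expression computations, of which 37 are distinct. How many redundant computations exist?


CSE count = total expressions - unique expressions
= 40 - 37 = 3

3


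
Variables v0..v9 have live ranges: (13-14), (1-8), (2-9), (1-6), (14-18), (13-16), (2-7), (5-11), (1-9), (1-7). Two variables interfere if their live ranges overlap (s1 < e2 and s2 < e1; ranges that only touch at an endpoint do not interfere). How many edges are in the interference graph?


Check all pairs for overlapping intervals.
Two intervals (s1,e1) and (s2,e2) overlap if s1 < e2 and s2 < e1.
v0 (13-14) vs v1..v9: overlaps v5 -> 1
v1 (1-8) vs v2..v9: overlaps v2, v3, v6, v7, v8, v9 -> 6
v2 (2-9) vs v3..v9: overlaps v3, v6, v7, v8, v9 -> 5
v3 (1-6) vs v4..v9: overlaps v6, v7, v8, v9 -> 4
v4 (14-18) vs v5..v9: overlaps v5 -> 1
v5 (13-16) vs v6..v9: overlaps none -> 0
v6 (2-7) vs v7..v9: overlaps v7, v8, v9 -> 3
v7 (5-11) vs v8..v9: overlaps v8, v9 -> 2
v8 (1-9) vs v9: overlaps v9 -> 1
Total overlapping pairs = 1 + 6 + 5 + 4 + 1 + 0 + 3 + 2 + 1 = 23

23


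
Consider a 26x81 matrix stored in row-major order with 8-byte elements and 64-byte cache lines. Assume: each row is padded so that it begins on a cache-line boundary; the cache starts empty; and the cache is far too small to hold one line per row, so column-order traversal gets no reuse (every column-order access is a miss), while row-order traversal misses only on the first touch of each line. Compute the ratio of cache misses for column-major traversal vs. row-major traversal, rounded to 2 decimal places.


Each row occupies 81 * 8 = 648 bytes and starts on a line boundary, so it spans ceil(648 / 64) = 11 cache lines.
Row-major traversal misses (one per line touched): 26 * ceil(81 * 8 / 64) = 286
Column-major traversal misses (no reuse, every access misses): 26 * 81 = 2106
Ratio = 2106 / 286 = 7.36

7.36


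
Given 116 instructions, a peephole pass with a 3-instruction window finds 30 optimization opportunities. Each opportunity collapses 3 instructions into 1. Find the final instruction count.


Each match removes 2 instructions.
Total removed = 30 * 2 = 60
Remaining = 116 - 60 = 56

56
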